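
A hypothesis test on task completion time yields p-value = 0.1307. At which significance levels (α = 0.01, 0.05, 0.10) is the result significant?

p = 0.1307. Not significant at any of the given levels.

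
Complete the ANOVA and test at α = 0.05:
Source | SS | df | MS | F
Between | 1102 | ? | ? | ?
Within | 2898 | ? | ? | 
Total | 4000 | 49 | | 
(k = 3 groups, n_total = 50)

df_between = 2, df_within = 47. MS_between = 551.0, MS_within = 61.66. F = 8.936, F_crit ≈ 3.195. Reject H₀.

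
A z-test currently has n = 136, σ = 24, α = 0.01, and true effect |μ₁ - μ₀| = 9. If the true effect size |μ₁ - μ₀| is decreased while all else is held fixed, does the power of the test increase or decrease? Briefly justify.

Power decreases: a smaller true effect decreases the non-centrality λ = |μ₁ - μ₀|/(σ/√n).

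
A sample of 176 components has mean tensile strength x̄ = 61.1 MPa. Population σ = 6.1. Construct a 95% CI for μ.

CI = x̄ ± z*(σ/√n) = 61.1 ± 1.96(6.1/√176) = 61.1 ± 0.9 = (60.2, 62.0)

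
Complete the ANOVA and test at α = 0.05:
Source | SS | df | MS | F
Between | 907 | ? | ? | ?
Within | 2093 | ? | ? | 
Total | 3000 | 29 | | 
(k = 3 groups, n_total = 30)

df_between = 2, df_within = 27. MS_between = 453.5, MS_within = 77.52. F = 5.85, F_crit ≈ 3.354. Reject H₀.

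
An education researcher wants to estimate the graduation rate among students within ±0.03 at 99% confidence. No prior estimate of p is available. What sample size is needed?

Conservative approach: use p = 0.5 (maximizes p(1-p) = 0.25). n = z²(0.25)/E² = 2.576²×0.25/0.03² = 1843.3 → n = 1844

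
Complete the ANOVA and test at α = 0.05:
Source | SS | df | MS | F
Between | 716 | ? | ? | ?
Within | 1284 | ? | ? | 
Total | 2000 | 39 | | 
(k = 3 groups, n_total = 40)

df_between = 2, df_within = 37. MS_between = 358.0, MS_within = 34.7. F = 10.316, F_crit ≈ 3.252. Reject H₀.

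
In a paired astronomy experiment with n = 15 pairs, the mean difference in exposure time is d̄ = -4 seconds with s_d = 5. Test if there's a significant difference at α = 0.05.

t = d̄/(s_d/√n) = -4/(5/√15) = -3.098. df = 14, critical t = ±2.145. Reject H₀.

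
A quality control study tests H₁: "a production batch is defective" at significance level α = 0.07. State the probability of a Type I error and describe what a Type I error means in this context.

P(Type I error) = α = 0.07. A Type I error is rejecting H₀ when H₀ is actually true (false positive) — here, concluding that a production batch is defective when in fact this is not the case. Consequence: scrapping a good batch — wasted material and cost for no reason.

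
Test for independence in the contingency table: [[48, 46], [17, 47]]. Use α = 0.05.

χ² = 9.439. df = 1, critical = 3.841. Reject H₀. Variables are dependent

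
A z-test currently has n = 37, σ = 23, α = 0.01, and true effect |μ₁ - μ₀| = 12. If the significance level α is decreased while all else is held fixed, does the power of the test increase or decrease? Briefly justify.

Power decreases: a smaller α raises the critical value, so less of the H₁ sampling distribution falls in the rejection region.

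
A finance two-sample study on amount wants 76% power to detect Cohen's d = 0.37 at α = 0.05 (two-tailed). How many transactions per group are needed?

z_{α/2} = 1.96, z_β = Φ⁻¹(0.76) = 0.706. For small effect (d = 0.37): n per group = 2(z_{α/2} + z_β)²/d² = 2(1.96 + 0.706)²/0.37² = 103.8 → 104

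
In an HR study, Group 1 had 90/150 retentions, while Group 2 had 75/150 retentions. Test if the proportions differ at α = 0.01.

p̂₁ = 0.6, p̂₂ = 0.5, pooled p̂ = 0.55. z = 1.741. Critical: ±2.576. Fail to reject H₀.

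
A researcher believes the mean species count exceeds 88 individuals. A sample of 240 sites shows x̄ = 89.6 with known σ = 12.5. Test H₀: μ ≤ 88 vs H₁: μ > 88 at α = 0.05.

z = 1.983. Critical value: 1.645. Reject H₀.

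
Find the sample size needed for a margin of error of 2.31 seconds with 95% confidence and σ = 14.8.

n = (z*σ/E)² = (1.96×14.8/2.31)² = 157.7 → n = 158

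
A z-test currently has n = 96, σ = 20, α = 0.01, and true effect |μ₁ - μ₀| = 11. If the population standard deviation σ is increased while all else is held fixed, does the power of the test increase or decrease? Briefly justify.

Power decreases: a larger σ inflates the standard error σ/√n, pulling the sampling distribution under H₁ back toward the critical value.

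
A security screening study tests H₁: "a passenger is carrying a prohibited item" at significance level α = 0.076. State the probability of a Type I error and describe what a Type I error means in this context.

P(Type I error) = α = 0.076. A Type I error is rejecting H₀ when H₀ is actually true (false positive) — here, concluding that a passenger is carrying a prohibited item when in fact this is not the case. Consequence: detaining an innocent passenger — delay and inconvenience.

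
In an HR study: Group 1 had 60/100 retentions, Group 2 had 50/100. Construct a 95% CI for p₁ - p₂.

p̂₁ = 0.6, p̂₂ = 0.5. Difference = 0.1. CI = (-0.037, 0.237)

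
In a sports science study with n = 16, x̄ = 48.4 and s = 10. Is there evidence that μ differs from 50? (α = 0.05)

t = (x̄ - μ₀)/(s/√n) = (48.4 - 50)/(10/√16) = -0.64. df = 15, critical t = ±2.131. Fail to reject H₀.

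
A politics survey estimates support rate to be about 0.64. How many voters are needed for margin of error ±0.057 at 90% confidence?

n = z²p(1-p)/E² = 1.645²×0.64×0.36/0.057² = 191.9 → n = 192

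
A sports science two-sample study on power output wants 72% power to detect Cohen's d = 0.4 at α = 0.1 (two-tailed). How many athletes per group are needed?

z_{α/2} = 1.645, z_β = Φ⁻¹(0.72) = 0.583. For small effect (d = 0.4): n per group = 2(z_{α/2} + z_β)²/d² = 2(1.645 + 0.583)²/0.4² = 62.05 → 63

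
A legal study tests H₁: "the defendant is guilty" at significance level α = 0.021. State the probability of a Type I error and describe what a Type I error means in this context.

P(Type I error) = α = 0.021. A Type I error is rejecting H₀ when H₀ is actually true (false positive) — here, concluding that the defendant is guilty when in fact this is not the case. Consequence: convicting an innocent person.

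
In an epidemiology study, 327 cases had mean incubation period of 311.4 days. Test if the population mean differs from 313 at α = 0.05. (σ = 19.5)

z = (x̄ - μ₀)/(σ/√n) = (311.4 - 313)/(19.5/√327) = -1.484. Critical value: ±1.96. Since |-1.484| ≤ 1.96, Fail to reject H₀.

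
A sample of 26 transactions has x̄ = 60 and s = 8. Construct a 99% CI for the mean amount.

CI = x̄ ± t*(s/√n) = 60 ± 2.787(8/√26) = (55.63, 64.37)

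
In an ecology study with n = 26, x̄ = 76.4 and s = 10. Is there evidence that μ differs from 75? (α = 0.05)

t = (x̄ - μ₀)/(s/√n) = (76.4 - 75)/(10/√26) = 0.714. df = 25, critical t = ±2.06. Fail to reject H₀.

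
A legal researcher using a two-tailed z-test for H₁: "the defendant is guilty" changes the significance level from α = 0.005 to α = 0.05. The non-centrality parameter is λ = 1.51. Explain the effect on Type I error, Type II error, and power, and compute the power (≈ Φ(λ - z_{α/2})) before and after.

Increasing α from 0.005 to 0.05:
• Type I error rate increases (α is the Type I rate by definition).
• Critical value moves from z_{α/2} = 2.807 to 1.96, so power = Φ(λ - z_{α/2}) goes from Φ(1.51 - 2.807) = 0.097 to Φ(1.51 - 1.96) = 0.326.
• Type II error rate β = 1 - power therefore decreases (0.903 → 0.674).
Appropriate when false negatives are costly — here, acquitting a guilty person.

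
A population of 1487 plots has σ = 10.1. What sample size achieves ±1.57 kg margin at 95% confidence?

Without FPC: n₀ = (1.96×10.1/1.57)² = 158.985. With FPC: n = n₀N/(n₀+N-1) = 143.7 → n = 144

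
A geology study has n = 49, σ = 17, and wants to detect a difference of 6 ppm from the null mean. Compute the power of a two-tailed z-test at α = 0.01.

SE = σ/√n = 17/√49 = 2.429. Non-centrality λ = d/SE = 6/2.429 = 2.471. Power ≈ Φ(λ - z_{α/2}) = Φ(2.471 - 2.576) = Φ(-0.105) = 0.458.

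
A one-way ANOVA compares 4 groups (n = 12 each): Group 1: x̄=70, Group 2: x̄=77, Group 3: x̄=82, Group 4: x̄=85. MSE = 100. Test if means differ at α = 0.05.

Grand mean = 78.5. SS_between = 1548.0, MS_between = 516.0. F = 5.16, F_crit ≈ 2.816. Reject H₀.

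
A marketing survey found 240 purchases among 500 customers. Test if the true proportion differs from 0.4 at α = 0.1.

p̂ = 0.48, p₀ = 0.4. z = (p̂ - p₀)/√(p₀(1-p₀)/n) = 3.651. Critical: ±1.645. Reject H₀.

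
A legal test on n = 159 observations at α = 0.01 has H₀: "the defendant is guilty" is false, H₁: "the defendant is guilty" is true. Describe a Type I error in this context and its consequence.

Type I error: rejecting H₀ when it is true — concluding that the defendant is guilty when in fact it is not. Consequence: convicting an innocent person.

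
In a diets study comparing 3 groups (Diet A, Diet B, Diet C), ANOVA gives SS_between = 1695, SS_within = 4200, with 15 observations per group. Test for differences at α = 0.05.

df_between = 2, df_within = 42. F = MS_between/MS_within = 847.5/100.0 = 8.475. F_crit ≈ 3.22. Reject H₀. At least one mean differs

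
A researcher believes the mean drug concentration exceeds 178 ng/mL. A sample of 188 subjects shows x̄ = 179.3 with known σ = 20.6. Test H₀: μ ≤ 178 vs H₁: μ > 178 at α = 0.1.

z = 0.865. Critical value: 1.28. Fail to reject H₀.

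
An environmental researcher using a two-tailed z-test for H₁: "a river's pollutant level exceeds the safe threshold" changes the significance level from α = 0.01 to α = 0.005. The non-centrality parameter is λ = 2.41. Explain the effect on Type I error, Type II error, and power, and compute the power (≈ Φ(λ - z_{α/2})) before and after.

Decreasing α from 0.01 to 0.005:
• Type I error rate decreases (α is the Type I rate by definition).
• Critical value moves from z_{α/2} = 2.576 to 2.807, so power = Φ(λ - z_{α/2}) goes from Φ(2.41 - 2.576) = 0.434 to Φ(2.41 - 2.807) = 0.346.
• Type II error rate β = 1 - power therefore increases (0.566 → 0.654).
Appropriate when false positives are costly — here, shutting down a compliant factory unnecessarily.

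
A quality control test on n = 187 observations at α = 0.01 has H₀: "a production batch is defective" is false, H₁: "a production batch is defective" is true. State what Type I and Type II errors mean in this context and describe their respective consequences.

Type I (false positive): concluding that a production batch is defective when it is not — scrapping a good batch — wasted material and cost for no reason. Type II (false negative): failing to conclude that a production batch is defective when it is — shipping a defective batch — faulty products reach customers. Which is costlier depends on domain priorities and is a judgement call rather than a statistical fact.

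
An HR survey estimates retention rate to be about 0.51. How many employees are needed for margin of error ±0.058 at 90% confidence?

n = z²p(1-p)/E² = 1.645²×0.51×0.49/0.058² = 201.02 → n = 202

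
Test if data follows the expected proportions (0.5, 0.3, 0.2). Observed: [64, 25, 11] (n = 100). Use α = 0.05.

Expected: [50.0, 30.0, 20.0]. χ² = 8.803. df = 2, critical = 5.991. Reject H₀.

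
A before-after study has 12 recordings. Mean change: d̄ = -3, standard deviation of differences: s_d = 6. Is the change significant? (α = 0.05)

t = d̄/(s_d/√n) = -3/(6/√12) = -1.732. df = 11, critical t = ±2.201. Fail to reject H₀.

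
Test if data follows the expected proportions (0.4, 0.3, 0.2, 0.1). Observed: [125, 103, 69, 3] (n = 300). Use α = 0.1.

Expected: [120.0, 90.0, 60.0, 30.0]. χ² = 27.736. df = 3, critical = 6.251. Reject H₀.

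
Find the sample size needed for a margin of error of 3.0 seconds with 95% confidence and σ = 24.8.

n = (z*σ/E)² = (1.96×24.8/3.0)² = 262.5 → n = 263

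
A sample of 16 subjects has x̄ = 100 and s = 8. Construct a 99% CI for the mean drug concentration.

CI = x̄ ± t*(s/√n) = 100 ± 2.947(8/√16) = (94.11, 105.89)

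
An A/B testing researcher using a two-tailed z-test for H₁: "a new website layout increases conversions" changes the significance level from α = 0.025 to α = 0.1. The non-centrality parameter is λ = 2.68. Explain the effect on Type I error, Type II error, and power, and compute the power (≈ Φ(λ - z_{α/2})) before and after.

Increasing α from 0.025 to 0.1:
• Type I error rate increases (α is the Type I rate by definition).
• Critical value moves from z_{α/2} = 2.241 to 1.645, so power = Φ(λ - z_{α/2}) goes from Φ(2.68 - 2.241) = 0.67 to Φ(2.68 - 1.645) = 0.85.
• Type II error rate β = 1 - power therefore decreases (0.33 → 0.15).
Appropriate when false negatives are costly — here, discarding a layout that would have improved conversions — lost revenue.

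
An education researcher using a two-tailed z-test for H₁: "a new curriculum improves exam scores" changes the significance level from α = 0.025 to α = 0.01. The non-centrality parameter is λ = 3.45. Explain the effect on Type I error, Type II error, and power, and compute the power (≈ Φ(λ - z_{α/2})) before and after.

Decreasing α from 0.025 to 0.01:
• Type I error rate decreases (α is the Type I rate by definition).
• Critical value moves from z_{α/2} = 2.241 to 2.576, so power = Φ(λ - z_{α/2}) goes from Φ(3.45 - 2.241) = 0.887 to Φ(3.45 - 2.576) = 0.809.
• Type II error rate β = 1 - power therefore increases (0.113 → 0.191).
Appropriate when false positives are costly — here, adopting a curriculum that gives no real benefit — disruption for nothing.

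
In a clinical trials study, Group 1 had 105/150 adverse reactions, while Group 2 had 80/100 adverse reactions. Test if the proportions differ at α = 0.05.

p̂₁ = 0.7, p̂₂ = 0.8, pooled p̂ = 0.74. z = -1.766. Critical: ±1.96. Fail to reject H₀.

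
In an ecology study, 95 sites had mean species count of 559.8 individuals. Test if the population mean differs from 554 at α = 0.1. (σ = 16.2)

z = (x̄ - μ₀)/(σ/√n) = (559.8 - 554)/(16.2/√95) = 3.49. Critical value: ±1.645. Since |3.49| > 1.645, Reject H₀.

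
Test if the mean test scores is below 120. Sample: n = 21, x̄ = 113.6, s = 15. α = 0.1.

t = (113.6 - 120)/(15/√21) = -1.955, df = 20. Critical t = -1.325. Reject H₀.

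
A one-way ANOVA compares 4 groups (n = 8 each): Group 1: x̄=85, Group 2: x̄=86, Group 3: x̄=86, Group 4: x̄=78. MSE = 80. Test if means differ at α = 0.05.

Grand mean = 83.75. SS_between = 358.0, MS_between = 119.33. F = 1.492, F_crit ≈ 2.947. Fail to reject H₀.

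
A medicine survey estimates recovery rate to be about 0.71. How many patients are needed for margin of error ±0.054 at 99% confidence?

n = z²p(1-p)/E² = 2.576²×0.71×0.29/0.054² = 468.6 → n = 469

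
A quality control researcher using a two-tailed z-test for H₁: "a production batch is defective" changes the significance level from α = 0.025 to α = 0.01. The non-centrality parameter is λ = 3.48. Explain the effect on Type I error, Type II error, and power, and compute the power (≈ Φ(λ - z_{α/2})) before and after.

Decreasing α from 0.025 to 0.01:
• Type I error rate decreases (α is the Type I rate by definition).
• Critical value moves from z_{α/2} = 2.241 to 2.576, so power = Φ(λ - z_{α/2}) goes from Φ(3.48 - 2.241) = 0.892 to Φ(3.48 - 2.576) = 0.817.
• Type II error rate β = 1 - power therefore increases (0.108 → 0.183).
Appropriate when false positives are costly — here, scrapping a good batch — wasted material and cost for no reason.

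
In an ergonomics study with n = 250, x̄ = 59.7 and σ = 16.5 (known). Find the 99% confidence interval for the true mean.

CI = x̄ ± z*(σ/√n) = 59.7 ± 2.576(16.5/√250) = 59.7 ± 2.69 = (57.01, 62.39)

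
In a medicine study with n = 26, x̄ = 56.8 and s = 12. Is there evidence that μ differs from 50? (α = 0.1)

t = (x̄ - μ₀)/(s/√n) = (56.8 - 50)/(12/√26) = 2.889. df = 25, critical t = ±1.708. Reject H₀.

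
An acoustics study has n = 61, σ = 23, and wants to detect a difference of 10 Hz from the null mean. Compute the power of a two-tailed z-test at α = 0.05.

SE = σ/√n = 23/√61 = 2.945. Non-centrality λ = d/SE = 10/2.945 = 3.396. Power ≈ Φ(λ - z_{α/2}) = Φ(3.396 - 1.96) = Φ(1.436) = 0.924.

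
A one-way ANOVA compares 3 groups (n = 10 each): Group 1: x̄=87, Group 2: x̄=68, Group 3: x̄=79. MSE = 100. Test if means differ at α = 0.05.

Grand mean = 78.0. SS_between = 1820.0, MS_between = 910.0. F = 9.1, F_crit ≈ 3.354. Reject H₀.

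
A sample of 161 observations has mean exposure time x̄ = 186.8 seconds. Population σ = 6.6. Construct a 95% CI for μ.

CI = x̄ ± z*(σ/√n) = 186.8 ± 1.96(6.6/√161) = 186.8 ± 1.02 = (185.78, 187.82)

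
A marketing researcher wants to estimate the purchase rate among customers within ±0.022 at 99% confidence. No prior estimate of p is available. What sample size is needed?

Conservative approach: use p = 0.5 (maximizes p(1-p) = 0.25). n = z²(0.25)/E² = 2.576²×0.25/0.022² = 3427.6 → n = 3428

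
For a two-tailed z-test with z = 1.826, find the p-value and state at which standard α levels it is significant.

p = 2·P(Z > |1.826|) = 2·(1 - Φ(1.826)) ≈ 0.0679. Significant at α = 0.1.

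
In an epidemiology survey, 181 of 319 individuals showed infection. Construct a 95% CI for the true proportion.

p̂ = 0.567. CI = p̂ ± z*√(p̂(1-p̂)/n) = (0.513, 0.622)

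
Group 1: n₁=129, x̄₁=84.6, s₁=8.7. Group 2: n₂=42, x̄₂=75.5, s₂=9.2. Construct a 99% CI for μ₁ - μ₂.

Difference = 9.1. SE = √(8.7²/129 + 9.2²/42) = 1.613. CI = (4.94, 13.26)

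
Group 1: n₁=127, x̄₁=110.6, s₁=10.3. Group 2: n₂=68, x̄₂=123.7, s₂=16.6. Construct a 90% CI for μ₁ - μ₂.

Difference = -13.1. SE = √(10.3²/127 + 16.6²/68) = 2.211. CI = (-16.74, -9.46)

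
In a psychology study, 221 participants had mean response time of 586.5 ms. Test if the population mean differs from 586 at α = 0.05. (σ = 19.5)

z = (x̄ - μ₀)/(σ/√n) = (586.5 - 586)/(19.5/√221) = 0.381. Critical value: ±1.96. Since |0.381| ≤ 1.96, Fail to reject H₀.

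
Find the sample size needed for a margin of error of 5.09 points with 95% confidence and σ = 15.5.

n = (z*σ/E)² = (1.96×15.5/5.09)² = 35.6 → n = 36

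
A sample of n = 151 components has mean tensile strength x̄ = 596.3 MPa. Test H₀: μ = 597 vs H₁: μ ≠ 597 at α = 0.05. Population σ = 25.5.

z = (x̄ - μ₀)/(σ/√n) = (596.3 - 597)/(25.5/√151) = -0.337. Critical value: ±1.96. Since |-0.337| ≤ 1.96, Fail to reject H₀.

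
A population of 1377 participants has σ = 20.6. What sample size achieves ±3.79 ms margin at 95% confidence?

Without FPC: n₀ = (1.96×20.6/3.79)² = 113.493. With FPC: n = n₀N/(n₀+N-1) = 104.9 → n = 105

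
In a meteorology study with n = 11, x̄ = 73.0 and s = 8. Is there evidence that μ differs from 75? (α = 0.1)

t = (x̄ - μ₀)/(s/√n) = (73.0 - 75)/(8/√11) = -0.829. df = 10, critical t = ±1.812. Fail to reject H₀.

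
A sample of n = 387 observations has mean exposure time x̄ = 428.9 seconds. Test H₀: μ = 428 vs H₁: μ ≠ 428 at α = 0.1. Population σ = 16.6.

z = (x̄ - μ₀)/(σ/√n) = (428.9 - 428)/(16.6/√387) = 1.067. Critical value: ±1.645. Since |1.067| ≤ 1.645, Fail to reject H₀.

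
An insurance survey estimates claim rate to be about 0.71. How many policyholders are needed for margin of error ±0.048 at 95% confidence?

n = z²p(1-p)/E² = 1.96²×0.71×0.29/0.048² = 343.3 → n = 344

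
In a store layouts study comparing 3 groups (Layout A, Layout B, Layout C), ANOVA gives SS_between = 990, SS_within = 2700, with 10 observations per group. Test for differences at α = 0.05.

df_between = 2, df_within = 27. F = MS_between/MS_within = 495.0/100.0 = 4.95. F_crit ≈ 3.354. Reject H₀. At least one mean differs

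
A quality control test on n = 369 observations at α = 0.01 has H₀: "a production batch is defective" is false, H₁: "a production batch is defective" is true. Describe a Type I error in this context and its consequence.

Type I error: rejecting H₀ when it is true — concluding that a production batch is defective when in fact it is not. Consequence: scrapping a good batch — wasted material and cost for no reason.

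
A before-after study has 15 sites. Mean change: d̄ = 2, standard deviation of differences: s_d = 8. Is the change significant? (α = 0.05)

t = d̄/(s_d/√n) = 2/(8/√15) = 0.968. df = 14, critical t = ±2.145. Fail to reject H₀.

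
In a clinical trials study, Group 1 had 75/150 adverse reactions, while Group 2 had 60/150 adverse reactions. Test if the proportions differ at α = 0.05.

p̂₁ = 0.5, p̂₂ = 0.4, pooled p̂ = 0.45. z = 1.741. Critical: ±1.96. Fail to reject H₀.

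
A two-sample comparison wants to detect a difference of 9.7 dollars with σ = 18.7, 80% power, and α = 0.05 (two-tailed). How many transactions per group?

n per group = 2(z_α/2 + z_β)²σ²/d² = 2×(1.96 + 0.84)²×18.7²/9.7² = 58.3 → n = 59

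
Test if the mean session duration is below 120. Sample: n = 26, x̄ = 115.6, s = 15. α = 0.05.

t = (115.6 - 120)/(15/√26) = -1.496, df = 25. Critical t = -1.708. Fail to reject H₀.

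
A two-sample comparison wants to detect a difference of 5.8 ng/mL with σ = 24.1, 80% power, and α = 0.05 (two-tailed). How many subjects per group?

n per group = 2(z_α/2 + z_β)²σ²/d² = 2×(1.96 + 0.84)²×24.1²/5.8² = 270.7 → n = 271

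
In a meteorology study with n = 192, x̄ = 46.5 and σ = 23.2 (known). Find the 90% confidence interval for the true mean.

CI = x̄ ± z*(σ/√n) = 46.5 ± 1.645(23.2/√192) = 46.5 ± 2.75 = (43.75, 49.25)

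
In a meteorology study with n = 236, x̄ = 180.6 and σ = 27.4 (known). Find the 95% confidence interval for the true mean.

CI = x̄ ± z*(σ/√n) = 180.6 ± 1.96(27.4/√236) = 180.6 ± 3.5 = (177.1, 184.1)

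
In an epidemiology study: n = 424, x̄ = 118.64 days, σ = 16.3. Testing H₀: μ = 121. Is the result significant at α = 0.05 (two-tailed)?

z = (118.64 - 121)/(16.3/√424) = -2.981. Since |z| > 1.96, significant at α = 0.05.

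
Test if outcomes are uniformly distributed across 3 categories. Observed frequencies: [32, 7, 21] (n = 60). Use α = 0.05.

Expected = 20 each. χ² = Σ(O-E)²/E = 15.7. df = 2, critical value = 5.991. Reject H₀.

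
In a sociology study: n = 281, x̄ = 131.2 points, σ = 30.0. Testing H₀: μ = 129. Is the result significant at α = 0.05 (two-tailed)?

z = (131.2 - 129)/(30.0/√281) = 1.229. Since |z| ≤ 1.96, not significant at α = 0.05.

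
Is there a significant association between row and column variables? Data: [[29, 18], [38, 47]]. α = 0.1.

χ² = 3.498. df = 1, critical = 2.706. Reject H₀. Variables are dependent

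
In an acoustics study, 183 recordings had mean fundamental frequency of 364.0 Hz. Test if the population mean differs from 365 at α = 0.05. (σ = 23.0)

z = (x̄ - μ₀)/(σ/√n) = (364.0 - 365)/(23.0/√183) = -0.588. Critical value: ±1.96. Since |-0.588| ≤ 1.96, Fail to reject H₀.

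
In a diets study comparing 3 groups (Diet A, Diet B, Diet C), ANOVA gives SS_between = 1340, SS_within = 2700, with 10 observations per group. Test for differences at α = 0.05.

df_between = 2, df_within = 27. F = MS_between/MS_within = 670.0/100.0 = 6.7. F_crit ≈ 3.354. Reject H₀. At least one mean differs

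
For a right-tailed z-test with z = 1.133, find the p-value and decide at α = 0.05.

p = P(Z > 1.133) = 1 - Φ(1.133) ≈ 0.1286. Since p ≥ 0.05, fail to reject H₀ (not significant) at α = 0.05.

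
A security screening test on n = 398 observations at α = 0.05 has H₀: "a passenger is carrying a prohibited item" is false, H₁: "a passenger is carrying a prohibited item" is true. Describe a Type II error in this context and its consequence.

Type II error: failing to reject H₀ when it is false — concluding that a passenger is carrying a prohibited item is not supported when in fact it is. Consequence: letting a prohibited item through — security breach.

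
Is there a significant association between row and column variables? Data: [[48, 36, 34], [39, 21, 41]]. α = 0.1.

χ² = 4.238. df = 2, critical = 4.605. Fail to reject H₀. No evidence of dependence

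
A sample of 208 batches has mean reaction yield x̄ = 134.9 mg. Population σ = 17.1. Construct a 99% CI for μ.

CI = x̄ ± z*(σ/√n) = 134.9 ± 2.576(17.1/√208) = 134.9 ± 3.05 = (131.85, 137.95)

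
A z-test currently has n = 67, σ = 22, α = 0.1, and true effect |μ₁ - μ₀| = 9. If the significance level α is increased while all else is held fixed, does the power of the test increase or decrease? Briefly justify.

Power increases: a larger α lowers the critical value, so more of the H₁ sampling distribution falls in the rejection region.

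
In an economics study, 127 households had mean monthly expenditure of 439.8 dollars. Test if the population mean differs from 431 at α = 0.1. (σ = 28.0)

z = (x̄ - μ₀)/(σ/√n) = (439.8 - 431)/(28.0/√127) = 3.542. Critical value: ±1.645. Since |3.542| > 1.645, Reject H₀.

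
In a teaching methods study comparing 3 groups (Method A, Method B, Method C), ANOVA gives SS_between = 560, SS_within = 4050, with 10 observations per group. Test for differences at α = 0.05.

df_between = 2, df_within = 27. F = MS_between/MS_within = 280.0/150.0 = 1.867. F_crit ≈ 3.354. Fail to reject H₀.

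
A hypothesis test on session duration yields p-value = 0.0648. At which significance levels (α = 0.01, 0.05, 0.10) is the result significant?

p = 0.0648. Significant at: α = 0.1.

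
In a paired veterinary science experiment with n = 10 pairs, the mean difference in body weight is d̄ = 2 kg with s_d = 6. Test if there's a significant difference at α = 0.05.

t = d̄/(s_d/√n) = 2/(6/√10) = 1.054. df = 9, critical t = ±2.262. Fail to reject H₀.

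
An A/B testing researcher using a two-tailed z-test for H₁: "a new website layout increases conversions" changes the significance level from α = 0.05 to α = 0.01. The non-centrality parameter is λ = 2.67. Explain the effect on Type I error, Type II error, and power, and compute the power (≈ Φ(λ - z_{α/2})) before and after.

Decreasing α from 0.05 to 0.01:
• Type I error rate decreases (α is the Type I rate by definition).
• Critical value moves from z_{α/2} = 1.96 to 2.576, so power = Φ(λ - z_{α/2}) goes from Φ(2.67 - 1.96) = 0.761 to Φ(2.67 - 2.576) = 0.537.
• Type II error rate β = 1 - power therefore increases (0.239 → 0.463).
Appropriate when false positives are costly — here, rolling out a layout that doesn't actually help — wasted engineering effort.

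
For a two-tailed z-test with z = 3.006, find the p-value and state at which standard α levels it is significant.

p = 2·P(Z > |3.006|) = 2·(1 - Φ(3.006)) ≈ 0.0026. Significant at α = 0.1; Significant at α = 0.05; Significant at α = 0.01.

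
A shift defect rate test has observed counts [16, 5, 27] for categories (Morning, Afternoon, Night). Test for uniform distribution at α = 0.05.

Expected = 16 each. χ² = Σ(O-E)²/E = 15.125. df = 2, critical value = 5.991. Reject H₀.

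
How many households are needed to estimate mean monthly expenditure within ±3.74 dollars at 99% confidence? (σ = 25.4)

n = (z*σ/E)² = (2.576×25.4/3.74)² = 306.1 → n = 307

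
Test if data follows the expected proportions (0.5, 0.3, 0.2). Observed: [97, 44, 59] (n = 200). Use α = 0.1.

Expected: [100.0, 60.0, 40.0]. χ² = 13.382. df = 2, critical = 4.605. Reject H₀.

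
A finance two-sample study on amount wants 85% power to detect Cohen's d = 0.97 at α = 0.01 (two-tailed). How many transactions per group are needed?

z_{α/2} = 2.576, z_β = Φ⁻¹(0.85) = 1.036. For large effect (d = 0.97): n per group = 2(z_{α/2} + z_β)²/d² = 2(2.576 + 1.036)²/0.97² = 27.7 → 28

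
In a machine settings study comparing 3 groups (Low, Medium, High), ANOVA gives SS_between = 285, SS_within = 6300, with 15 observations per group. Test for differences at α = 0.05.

df_between = 2, df_within = 42. F = MS_between/MS_within = 142.5/150.0 = 0.95. F_crit ≈ 3.22. Fail to reject H₀.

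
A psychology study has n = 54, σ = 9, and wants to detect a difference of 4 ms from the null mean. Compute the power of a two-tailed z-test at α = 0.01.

SE = σ/√n = 9/√54 = 1.225. Non-centrality λ = d/SE = 4/1.225 = 3.266. Power ≈ Φ(λ - z_{α/2}) = Φ(3.266 - 2.576) = Φ(0.69) = 0.755.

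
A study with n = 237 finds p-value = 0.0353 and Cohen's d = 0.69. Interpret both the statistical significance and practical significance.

Statistically significant (p = 0.0353 < 0.05). Cohen's d = 0.69 indicates a medium effect size. Both statistical and practical significance should be considered.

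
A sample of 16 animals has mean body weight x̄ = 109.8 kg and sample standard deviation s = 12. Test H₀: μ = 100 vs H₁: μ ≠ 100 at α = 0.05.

t = (x̄ - μ₀)/(s/√n) = (109.8 - 100)/(12/√16) = 3.267. df = 15, critical t = ±2.131. Reject H₀.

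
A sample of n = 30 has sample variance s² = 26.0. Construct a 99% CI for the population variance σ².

df = 29. χ²_{0.005} = 52.336, χ²_{0.995} = 13.121. CI for σ² = ((n-1)s²/χ²_{α/2}, (n-1)s²/χ²_{1-α/2}) = (29·26.0/52.336, 29·26.0/13.121) = (14.41, 57.47)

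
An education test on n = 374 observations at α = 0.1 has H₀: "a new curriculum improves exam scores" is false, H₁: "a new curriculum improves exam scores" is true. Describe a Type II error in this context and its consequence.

Type II error: failing to reject H₀ when it is false — concluding that a new curriculum improves exam scores is not supported when in fact it is. Consequence: keeping the old curriculum when the new one would have helped students.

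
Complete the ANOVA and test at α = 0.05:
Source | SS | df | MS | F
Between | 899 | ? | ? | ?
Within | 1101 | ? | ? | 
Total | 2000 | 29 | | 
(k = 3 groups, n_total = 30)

df_between = 2, df_within = 27. MS_between = 449.5, MS_within = 40.78. F = 11.023, F_crit ≈ 3.354. Reject H₀.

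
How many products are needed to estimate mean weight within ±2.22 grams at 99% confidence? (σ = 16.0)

n = (z*σ/E)² = (2.576×16.0/2.22)² = 344.7 → n = 345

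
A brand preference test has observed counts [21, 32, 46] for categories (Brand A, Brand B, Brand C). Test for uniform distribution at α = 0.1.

Expected = 33 each. χ² = Σ(O-E)²/E = 9.515. df = 2, critical value = 4.605. Reject H₀.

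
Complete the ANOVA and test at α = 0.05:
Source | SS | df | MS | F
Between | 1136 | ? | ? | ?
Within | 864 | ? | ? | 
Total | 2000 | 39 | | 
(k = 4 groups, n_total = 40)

df_between = 3, df_within = 36. MS_between = 378.67, MS_within = 24.0. F = 15.778, F_crit ≈ 2.866. Reject H₀.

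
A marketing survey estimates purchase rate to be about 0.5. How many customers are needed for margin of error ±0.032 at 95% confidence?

n = z²p(1-p)/E² = 1.96²×0.5×0.5/0.032² = 937.9 → n = 938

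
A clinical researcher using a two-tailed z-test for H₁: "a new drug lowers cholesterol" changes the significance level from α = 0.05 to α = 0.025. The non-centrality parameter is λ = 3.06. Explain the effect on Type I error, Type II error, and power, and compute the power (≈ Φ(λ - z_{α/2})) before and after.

Decreasing α from 0.05 to 0.025:
• Type I error rate decreases (α is the Type I rate by definition).
• Critical value moves from z_{α/2} = 1.96 to 2.241, so power = Φ(λ - z_{α/2}) goes from Φ(3.06 - 1.96) = 0.864 to Φ(3.06 - 2.241) = 0.794.
• Type II error rate β = 1 - power therefore increases (0.136 → 0.206).
Appropriate when false positives are costly — here, approving an ineffective drug — patients take a useless medication and may skip effective alternatives.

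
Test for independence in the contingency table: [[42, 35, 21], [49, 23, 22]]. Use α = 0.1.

χ² = 2.962. df = 2, critical = 4.605. Fail to reject H₀. No evidence of dependence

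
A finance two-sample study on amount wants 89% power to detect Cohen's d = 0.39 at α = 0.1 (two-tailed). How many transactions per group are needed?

z_{α/2} = 1.645, z_β = Φ⁻¹(0.89) = 1.227. For small effect (d = 0.39): n per group = 2(z_{α/2} + z_β)²/d² = 2(1.645 + 1.227)²/0.39² = 108.5 → 109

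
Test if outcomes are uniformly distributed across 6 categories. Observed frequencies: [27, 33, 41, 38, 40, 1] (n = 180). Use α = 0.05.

Expected = 30 each. χ² = Σ(O-E)²/E = 38.133. df = 5, critical value = 11.07. Reject H₀.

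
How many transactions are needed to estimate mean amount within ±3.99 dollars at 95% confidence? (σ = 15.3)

n = (z*σ/E)² = (1.96×15.3/3.99)² = 56.5 → n = 57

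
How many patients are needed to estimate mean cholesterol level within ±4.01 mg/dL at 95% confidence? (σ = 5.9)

n = (z*σ/E)² = (1.96×5.9/4.01)² = 8.3 → n = 9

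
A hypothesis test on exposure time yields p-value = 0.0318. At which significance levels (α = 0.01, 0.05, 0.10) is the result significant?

p = 0.0318. Significant at: α = 0.05, 0.1.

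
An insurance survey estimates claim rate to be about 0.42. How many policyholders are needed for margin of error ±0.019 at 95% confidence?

n = z²p(1-p)/E² = 1.96²×0.42×0.58/0.019² = 2592.3 → n = 2593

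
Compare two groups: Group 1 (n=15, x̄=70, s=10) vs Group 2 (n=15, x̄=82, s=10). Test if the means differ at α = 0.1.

Pooled sp = 10.0. t = -3.286, df = 28. Critical t = ±1.701. Reject H₀.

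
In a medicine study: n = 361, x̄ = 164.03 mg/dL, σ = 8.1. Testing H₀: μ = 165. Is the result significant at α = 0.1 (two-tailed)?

z = (164.03 - 165)/(8.1/√361) = -2.275. Since |z| > 1.645, significant at α = 0.1.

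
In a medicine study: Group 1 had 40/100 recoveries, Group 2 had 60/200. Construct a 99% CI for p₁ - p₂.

p̂₁ = 0.4, p̂₂ = 0.3. Difference = 0.1. CI = (-0.051, 0.251)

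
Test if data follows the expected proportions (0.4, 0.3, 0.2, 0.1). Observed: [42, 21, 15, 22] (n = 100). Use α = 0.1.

Expected: [40.0, 30.0, 20.0, 10.0]. χ² = 18.45. df = 3, critical = 6.251. Reject H₀.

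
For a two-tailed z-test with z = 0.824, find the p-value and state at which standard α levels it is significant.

p = 2·P(Z > |0.824|) = 2·(1 - Φ(0.824)) ≈ 0.4099. Not significant at any standard level.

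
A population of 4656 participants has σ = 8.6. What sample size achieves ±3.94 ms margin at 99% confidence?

Without FPC: n₀ = (2.576×8.6/3.94)² = 31.615. With FPC: n = n₀N/(n₀+N-1) = 31.4 → n = 32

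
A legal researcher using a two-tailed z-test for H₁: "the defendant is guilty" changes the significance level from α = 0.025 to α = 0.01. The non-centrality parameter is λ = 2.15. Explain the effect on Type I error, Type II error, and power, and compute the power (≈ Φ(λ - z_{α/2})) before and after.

Decreasing α from 0.025 to 0.01:
• Type I error rate decreases (α is the Type I rate by definition).
• Critical value moves from z_{α/2} = 2.241 to 2.576, so power = Φ(λ - z_{α/2}) goes from Φ(2.15 - 2.241) = 0.464 to Φ(2.15 - 2.576) = 0.335.
• Type II error rate β = 1 - power therefore increases (0.536 → 0.665).
Appropriate when false positives are costly — here, convicting an innocent person.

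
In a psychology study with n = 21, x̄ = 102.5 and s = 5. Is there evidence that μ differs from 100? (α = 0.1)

t = (x̄ - μ₀)/(s/√n) = (102.5 - 100)/(5/√21) = 2.291. df = 20, critical t = ±1.725. Reject H₀.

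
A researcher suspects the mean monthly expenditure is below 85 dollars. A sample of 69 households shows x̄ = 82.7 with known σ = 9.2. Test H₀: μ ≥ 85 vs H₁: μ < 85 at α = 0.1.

z = -2.077. Critical value: -1.28. Reject H₀.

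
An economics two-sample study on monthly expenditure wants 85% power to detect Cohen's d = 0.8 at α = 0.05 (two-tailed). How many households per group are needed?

z_{α/2} = 1.96, z_β = Φ⁻¹(0.85) = 1.036. For large effect (d = 0.8): n per group = 2(z_{α/2} + z_β)²/d² = 2(1.96 + 1.036)²/0.8² = 28.1 → 29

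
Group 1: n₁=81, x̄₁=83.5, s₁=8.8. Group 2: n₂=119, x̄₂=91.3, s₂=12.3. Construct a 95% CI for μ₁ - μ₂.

Difference = -7.8. SE = √(8.8²/81 + 12.3²/119) = 1.492. CI = (-10.73, -4.87)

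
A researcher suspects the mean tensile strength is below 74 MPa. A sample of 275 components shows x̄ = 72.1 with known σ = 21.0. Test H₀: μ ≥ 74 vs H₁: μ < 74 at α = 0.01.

z = -1.5. Critical value: -2.33. Fail to reject H₀.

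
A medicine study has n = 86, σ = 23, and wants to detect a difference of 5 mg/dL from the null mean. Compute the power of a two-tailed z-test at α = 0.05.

SE = σ/√n = 23/√86 = 2.48. Non-centrality λ = d/SE = 5/2.48 = 2.016. Power ≈ Φ(λ - z_{α/2}) = Φ(2.016 - 1.96) = Φ(0.056) = 0.522.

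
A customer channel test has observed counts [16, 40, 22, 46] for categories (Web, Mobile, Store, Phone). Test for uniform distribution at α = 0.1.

Expected = 31 each. χ² = Σ(O-E)²/E = 19.742. df = 3, critical value = 6.251. Reject H₀.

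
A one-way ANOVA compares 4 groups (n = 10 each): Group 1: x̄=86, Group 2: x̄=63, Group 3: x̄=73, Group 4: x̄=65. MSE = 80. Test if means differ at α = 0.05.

Grand mean = 71.75. SS_between = 3267.5, MS_between = 1089.17. F = 13.615, F_crit ≈ 2.866. Reject H₀.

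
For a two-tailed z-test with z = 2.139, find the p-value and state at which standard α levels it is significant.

p = 2·P(Z > |2.139|) = 2·(1 - Φ(2.139)) ≈ 0.0324. Significant at α = 0.1; Significant at α = 0.05.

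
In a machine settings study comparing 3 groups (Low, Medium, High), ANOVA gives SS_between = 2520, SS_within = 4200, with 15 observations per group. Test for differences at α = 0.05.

df_between = 2, df_within = 42. F = MS_between/MS_within = 1260.0/100.0 = 12.6. F_crit ≈ 3.22. Reject H₀. At least one mean differs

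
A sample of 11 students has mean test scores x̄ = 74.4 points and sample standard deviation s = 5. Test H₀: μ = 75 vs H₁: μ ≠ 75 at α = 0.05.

t = (x̄ - μ₀)/(s/√n) = (74.4 - 75)/(5/√11) = -0.398. df = 10, critical t = ±2.228. Fail to reject H₀.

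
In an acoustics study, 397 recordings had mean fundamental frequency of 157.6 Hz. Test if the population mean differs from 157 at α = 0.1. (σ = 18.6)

z = (x̄ - μ₀)/(σ/√n) = (157.6 - 157)/(18.6/√397) = 0.643. Critical value: ±1.645. Since |0.643| ≤ 1.645, Fail to reject H₀.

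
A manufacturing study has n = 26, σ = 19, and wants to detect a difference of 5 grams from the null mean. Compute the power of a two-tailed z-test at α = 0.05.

SE = σ/√n = 19/√26 = 3.726. Non-centrality λ = d/SE = 5/3.726 = 1.342. Power ≈ Φ(λ - z_{α/2}) = Φ(1.342 - 1.96) = Φ(-0.618) = 0.268.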